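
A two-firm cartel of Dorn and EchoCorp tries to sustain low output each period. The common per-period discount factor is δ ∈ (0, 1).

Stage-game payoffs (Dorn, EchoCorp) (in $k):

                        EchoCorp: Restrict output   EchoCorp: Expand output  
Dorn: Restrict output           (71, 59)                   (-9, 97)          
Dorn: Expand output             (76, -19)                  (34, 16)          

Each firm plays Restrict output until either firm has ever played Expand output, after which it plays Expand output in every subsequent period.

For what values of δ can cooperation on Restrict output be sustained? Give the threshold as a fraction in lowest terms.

38/81

Dorn: cooperation gives 71 each period; deviation gives 76 once then 34 forever.
  71/(1−δ) ≥ 76 + 34δ/(1−δ) ⇒ δ ≥ 5/42.
EchoCorp: cooperation gives 59 each period; deviation gives 97 once then 16 forever.
  δ ≥ 38/81.
Both must hold, so the binding constraint is EchoCorp's: δ ≥ 38/81.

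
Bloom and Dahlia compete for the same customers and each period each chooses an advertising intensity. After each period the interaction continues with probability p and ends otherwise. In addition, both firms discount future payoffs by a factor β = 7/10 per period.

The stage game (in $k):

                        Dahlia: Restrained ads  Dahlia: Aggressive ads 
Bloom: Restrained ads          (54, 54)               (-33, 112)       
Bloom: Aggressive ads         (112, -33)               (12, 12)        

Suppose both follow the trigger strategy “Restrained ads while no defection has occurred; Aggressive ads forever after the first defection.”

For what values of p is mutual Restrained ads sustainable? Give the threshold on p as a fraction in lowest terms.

29/35

With continuation probability p and discount β, the effective per-period discount factor is βp.
Grim-trigger IC: βp ≥ (112−54)/(112−12) = 29/50.
So p ≥ (29/50)/(7/10) = 29/35.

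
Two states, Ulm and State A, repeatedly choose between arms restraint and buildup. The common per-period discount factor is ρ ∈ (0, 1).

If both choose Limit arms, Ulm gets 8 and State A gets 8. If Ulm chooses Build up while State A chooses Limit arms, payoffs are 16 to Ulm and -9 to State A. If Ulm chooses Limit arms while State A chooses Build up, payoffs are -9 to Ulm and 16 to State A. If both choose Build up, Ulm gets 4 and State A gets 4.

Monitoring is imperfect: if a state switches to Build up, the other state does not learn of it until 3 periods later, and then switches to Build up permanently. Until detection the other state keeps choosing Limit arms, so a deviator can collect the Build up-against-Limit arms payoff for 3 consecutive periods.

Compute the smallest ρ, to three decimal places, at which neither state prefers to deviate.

0.874

A deviator earns 16 for 3 periods, then 4 forever; cooperating earns 8 forever. Multiplying the IC by (1−ρ):
8 ≥ 16(1−ρ^3) + 4ρ^3, so 12·ρ^3 ≥ 8 and ρ^3 ≥ 2/3.
ρ ≥ (2/3)^(1/3) ≈ 0.874.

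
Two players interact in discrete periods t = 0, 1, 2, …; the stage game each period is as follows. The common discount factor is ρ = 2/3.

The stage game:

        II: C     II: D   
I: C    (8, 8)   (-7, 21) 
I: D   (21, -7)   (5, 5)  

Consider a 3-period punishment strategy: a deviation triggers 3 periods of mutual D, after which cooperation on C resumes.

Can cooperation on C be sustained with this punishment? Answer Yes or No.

IC: ρ+…+ρ^3 ≥ (21−8)/(8−5) = 13/3.
At ρ = 2/3: partial sum = 1.4074 < 4.3333. Cooperation not sustainable.

No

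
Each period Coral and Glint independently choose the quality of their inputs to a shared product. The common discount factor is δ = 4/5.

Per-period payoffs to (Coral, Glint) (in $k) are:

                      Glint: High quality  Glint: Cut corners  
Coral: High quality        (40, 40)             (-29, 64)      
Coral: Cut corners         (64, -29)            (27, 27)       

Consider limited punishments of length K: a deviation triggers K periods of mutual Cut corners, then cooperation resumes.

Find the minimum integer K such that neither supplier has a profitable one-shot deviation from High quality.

3

Need Σ_{k=1}^{K} δ^k ≥ (64−40)/(40−27) = 1.8462 at δ = 4/5.
At K = 2 the sum is 1.4400 < 1.8462; at K = 3 it is 1.9520 ≥ 1.8462.
So the minimum punishment length is K = 3.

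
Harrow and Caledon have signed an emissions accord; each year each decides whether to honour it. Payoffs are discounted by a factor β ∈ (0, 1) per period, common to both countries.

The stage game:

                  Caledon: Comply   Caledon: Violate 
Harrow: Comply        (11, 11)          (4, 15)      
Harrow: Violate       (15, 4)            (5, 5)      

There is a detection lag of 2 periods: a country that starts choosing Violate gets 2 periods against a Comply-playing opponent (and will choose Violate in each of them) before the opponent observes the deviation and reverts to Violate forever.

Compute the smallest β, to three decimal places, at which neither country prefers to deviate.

0.632

A deviator earns 15 for 2 periods, then 5 forever; cooperating earns 11 forever. Multiplying the IC by (1−β):
11 ≥ 15(1−β^2) + 5β^2, so 10·β^2 ≥ 4 and β^2 ≥ 2/5.
β ≥ (2/5)^(1/2) ≈ 0.632.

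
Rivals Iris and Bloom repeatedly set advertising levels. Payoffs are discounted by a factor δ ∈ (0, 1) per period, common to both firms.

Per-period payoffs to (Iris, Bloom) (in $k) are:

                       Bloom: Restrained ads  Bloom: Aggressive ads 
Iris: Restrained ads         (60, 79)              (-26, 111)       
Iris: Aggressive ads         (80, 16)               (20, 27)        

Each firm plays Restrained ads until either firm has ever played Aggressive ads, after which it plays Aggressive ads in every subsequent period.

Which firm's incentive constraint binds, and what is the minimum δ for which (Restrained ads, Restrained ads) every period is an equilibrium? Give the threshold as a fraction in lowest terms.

Bloom; δ ≥ 8/21

Iris's threshold: (80−60)/(80−20) = 1/3.
Bloom's threshold: (111−79)/(111−27) = 8/21.
1/3 < 8/21, so Bloom binds and δ* = 8/21.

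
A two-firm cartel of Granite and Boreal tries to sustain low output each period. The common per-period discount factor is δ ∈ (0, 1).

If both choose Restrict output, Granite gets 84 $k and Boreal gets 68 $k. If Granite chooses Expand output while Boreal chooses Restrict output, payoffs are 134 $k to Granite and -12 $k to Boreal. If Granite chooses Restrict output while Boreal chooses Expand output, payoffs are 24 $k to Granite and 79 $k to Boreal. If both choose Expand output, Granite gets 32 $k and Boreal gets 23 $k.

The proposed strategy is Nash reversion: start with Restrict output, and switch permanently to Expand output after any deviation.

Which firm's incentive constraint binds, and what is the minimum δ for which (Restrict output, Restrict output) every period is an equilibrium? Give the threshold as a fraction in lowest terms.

For Granite: deviation gain 134−84 = 50, per-period punishment loss 84−32 = 52. IC gives δ ≥ 50/102 = 25/51.
For Boreal: gain 11, loss 45 per period, so δ ≥ 11/56.
The tighter constraint is Granite's, so cooperation needs δ ≥ 25/51.

Granite; δ ≥ 25/51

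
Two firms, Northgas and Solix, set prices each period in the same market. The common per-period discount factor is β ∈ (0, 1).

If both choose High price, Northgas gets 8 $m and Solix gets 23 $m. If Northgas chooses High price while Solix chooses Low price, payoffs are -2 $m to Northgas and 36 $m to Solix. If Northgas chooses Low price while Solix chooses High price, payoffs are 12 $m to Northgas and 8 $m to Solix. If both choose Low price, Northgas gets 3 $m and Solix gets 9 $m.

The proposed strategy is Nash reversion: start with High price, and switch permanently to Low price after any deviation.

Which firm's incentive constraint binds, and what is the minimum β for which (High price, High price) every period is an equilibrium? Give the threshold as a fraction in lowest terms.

Northgas's threshold: (12−8)/(12−3) = 4/9.
Solix's threshold: (36−23)/(36−9) = 13/27.
4/9 < 13/27, so Solix binds and β* = 13/27.

Solix; β ≥ 13/27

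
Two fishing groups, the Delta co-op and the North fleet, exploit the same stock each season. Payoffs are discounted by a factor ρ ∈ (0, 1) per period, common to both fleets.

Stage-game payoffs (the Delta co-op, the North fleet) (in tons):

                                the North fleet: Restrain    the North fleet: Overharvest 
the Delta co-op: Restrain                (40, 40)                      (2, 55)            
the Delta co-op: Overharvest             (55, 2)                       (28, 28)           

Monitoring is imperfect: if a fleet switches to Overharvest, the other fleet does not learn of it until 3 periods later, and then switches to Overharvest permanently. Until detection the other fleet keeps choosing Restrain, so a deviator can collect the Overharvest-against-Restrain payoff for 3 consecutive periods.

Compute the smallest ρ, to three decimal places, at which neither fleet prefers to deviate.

0.822

Deviating for the 3 undetected periods gains 55−40 = 15 per period over cooperation, then loses 40−28 = 12 per period forever once punishment starts.
Gain: 15(1 + ρ + … + ρ^2); loss: 12·ρ^3/(1−ρ).
No profitable deviation ⇔ 15(1−ρ^3) ≤ 12·ρ^3, i.e. ρ^3 ≥ 15/(15+12) = 5/9.
Hence ρ ≥ (5/9)^(1/3) ≈ 0.822.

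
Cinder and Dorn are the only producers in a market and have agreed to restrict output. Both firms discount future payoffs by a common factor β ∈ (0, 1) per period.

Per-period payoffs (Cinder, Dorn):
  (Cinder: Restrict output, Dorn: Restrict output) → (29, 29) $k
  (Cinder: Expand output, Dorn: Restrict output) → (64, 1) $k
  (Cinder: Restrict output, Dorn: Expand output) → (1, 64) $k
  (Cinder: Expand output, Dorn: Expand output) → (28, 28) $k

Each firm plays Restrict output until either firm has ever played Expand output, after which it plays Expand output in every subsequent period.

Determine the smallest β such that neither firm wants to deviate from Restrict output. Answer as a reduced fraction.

29/(1−β) ≥ 64 + 28β/(1−β)
29 ≥ 64 − 36β
β ≥ 35/36.

35/36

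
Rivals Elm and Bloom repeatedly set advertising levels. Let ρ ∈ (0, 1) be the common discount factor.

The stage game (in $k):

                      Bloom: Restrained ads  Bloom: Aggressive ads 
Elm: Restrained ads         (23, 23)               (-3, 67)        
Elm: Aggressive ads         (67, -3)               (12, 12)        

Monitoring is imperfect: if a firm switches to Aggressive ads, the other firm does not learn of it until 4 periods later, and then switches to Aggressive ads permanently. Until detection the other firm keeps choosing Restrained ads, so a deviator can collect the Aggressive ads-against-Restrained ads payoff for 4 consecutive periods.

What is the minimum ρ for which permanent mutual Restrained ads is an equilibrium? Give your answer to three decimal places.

0.946

The best deviation is to choose Aggressive ads for all 4 undetected periods, earning 67 each, then 12 forever once detected.
Deviation value: 67(1−ρ^4)/(1−ρ) + 12ρ^4/(1−ρ); cooperation value: 23/(1−ρ).
IC: 23 ≥ 67(1−ρ^4) + 12ρ^4 = 67 − 55ρ^4.
So ρ^4 ≥ 44/55 = 4/5, giving ρ ≥ (4/5)^(1/4) ≈ 0.946.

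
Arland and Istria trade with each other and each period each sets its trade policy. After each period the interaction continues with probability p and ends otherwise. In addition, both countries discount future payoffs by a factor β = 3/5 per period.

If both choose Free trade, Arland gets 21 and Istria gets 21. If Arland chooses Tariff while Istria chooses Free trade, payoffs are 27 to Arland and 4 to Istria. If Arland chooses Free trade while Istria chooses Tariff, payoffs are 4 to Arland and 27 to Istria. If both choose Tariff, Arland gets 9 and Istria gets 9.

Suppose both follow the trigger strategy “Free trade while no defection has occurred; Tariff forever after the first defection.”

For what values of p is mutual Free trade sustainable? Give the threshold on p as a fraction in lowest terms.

5/9

With continuation probability p and discount β, the effective per-period discount factor is βp.
Grim-trigger IC: βp ≥ (27−21)/(27−9) = 1/3.
So p ≥ (1/3)/(3/5) = 5/9.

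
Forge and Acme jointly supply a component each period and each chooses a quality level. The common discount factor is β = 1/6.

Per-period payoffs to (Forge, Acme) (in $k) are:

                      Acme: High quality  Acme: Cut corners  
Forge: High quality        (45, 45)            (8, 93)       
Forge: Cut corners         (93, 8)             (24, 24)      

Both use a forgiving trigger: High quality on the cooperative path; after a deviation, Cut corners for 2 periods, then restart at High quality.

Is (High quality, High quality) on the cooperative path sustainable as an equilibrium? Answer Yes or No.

A one-shot deviation gives 93 now, then 24 for 2 periods, then back to 45.
Gain from deviating: (93−45) today; loss: (45−24) in each of the next 2 periods.
No-deviation condition: (45−24)(β+…+β^2) ≥ 93−45, i.e. β+…+β^2 ≥ 16/7.
At β = 1/6: β+…+β^2 = 0.1944 < 2.2857.
So cooperation is not sustainable.

No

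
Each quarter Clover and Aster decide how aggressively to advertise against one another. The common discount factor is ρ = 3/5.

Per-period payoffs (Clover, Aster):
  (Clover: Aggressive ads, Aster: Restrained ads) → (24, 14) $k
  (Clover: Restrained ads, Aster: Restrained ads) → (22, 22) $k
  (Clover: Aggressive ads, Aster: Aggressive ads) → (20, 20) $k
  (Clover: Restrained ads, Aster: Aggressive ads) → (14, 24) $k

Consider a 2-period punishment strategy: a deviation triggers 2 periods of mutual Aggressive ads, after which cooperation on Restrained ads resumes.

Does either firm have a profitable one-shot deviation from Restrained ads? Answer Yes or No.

Yes

A one-shot deviation gives 24 now, then 20 for 2 periods, then back to 22.
Gain from deviating: (24−22) today; loss: (22−20) in each of the next 2 periods.
No-deviation condition: (22−20)(ρ+…+ρ^2) ≥ 24−22, i.e. ρ+…+ρ^2 ≥ 1.
At ρ = 3/5: ρ+…+ρ^2 = 0.9600 < 1.0000.
So cooperation is not sustainable.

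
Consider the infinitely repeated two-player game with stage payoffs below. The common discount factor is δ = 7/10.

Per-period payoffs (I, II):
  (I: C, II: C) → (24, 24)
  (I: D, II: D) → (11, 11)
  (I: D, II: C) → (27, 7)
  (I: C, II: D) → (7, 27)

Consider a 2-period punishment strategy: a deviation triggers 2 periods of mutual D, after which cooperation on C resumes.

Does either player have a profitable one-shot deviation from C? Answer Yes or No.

No

IC: δ+…+δ^2 ≥ (27−24)/(24−11) = 3/13.
At δ = 7/10: partial sum = 1.1900 ≥ 0.2308. Cooperation sustainable.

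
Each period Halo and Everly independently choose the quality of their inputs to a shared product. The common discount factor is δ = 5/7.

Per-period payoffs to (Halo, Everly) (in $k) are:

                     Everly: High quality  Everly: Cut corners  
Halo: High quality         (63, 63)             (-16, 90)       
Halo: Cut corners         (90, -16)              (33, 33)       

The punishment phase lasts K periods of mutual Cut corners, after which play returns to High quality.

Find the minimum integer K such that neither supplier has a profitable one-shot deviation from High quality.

No profitable deviation requires (63−33)(δ+…+δ^K) ≥ 90−63, i.e. δ+…+δ^K ≥ 9/10 ≈ 0.9000.
With δ = 5/7, the partial sums are K=1: 0.7143, K=2: 1.2245.
K = 2 is the first length at which the sum reaches 0.9000.

2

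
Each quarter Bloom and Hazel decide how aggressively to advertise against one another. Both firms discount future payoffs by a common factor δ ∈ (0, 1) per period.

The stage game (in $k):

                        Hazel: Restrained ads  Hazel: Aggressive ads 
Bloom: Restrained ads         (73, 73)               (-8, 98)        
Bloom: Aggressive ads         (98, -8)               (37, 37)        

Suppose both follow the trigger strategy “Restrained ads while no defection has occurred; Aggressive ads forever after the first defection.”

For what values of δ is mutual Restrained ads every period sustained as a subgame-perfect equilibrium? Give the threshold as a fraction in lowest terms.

25/61

Under grim trigger the critical discount factor is (T−C)/(T−P) with T = 98, C = 73, P = 37.
δ* = (98−73)/(98−37) = 25/61.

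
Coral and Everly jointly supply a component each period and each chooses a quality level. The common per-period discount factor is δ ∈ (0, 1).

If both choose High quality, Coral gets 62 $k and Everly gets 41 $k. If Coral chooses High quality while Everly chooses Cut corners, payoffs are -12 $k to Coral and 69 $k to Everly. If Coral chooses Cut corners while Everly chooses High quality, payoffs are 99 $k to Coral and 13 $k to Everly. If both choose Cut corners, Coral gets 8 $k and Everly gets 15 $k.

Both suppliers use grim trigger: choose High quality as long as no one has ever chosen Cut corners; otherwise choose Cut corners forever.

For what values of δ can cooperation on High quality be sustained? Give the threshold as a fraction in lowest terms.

Coral: cooperation gives 62 each period; deviation gives 99 once then 8 forever.
  62/(1−δ) ≥ 99 + 8δ/(1−δ) ⇒ δ ≥ 37/91.
Everly: cooperation gives 41 each period; deviation gives 69 once then 15 forever.
  δ ≥ 28/54 = 14/27.
Both must hold, so the binding constraint is Everly's: δ ≥ 14/27.

14/27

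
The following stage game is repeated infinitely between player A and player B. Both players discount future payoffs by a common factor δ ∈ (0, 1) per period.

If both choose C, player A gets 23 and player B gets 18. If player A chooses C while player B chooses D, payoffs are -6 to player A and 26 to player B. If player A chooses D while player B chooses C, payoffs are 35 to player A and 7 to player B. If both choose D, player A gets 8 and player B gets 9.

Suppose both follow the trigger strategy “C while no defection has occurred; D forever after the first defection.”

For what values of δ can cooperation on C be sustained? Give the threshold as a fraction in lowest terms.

player A: cooperation gives 23 each period; deviation gives 35 once then 8 forever.
  23/(1−δ) ≥ 35 + 8δ/(1−δ) ⇒ δ ≥ 12/27 = 4/9.
player B: cooperation gives 18 each period; deviation gives 26 once then 9 forever.
  δ ≥ 8/17.
Both must hold, so the binding constraint is player B's: δ ≥ 8/17.

8/17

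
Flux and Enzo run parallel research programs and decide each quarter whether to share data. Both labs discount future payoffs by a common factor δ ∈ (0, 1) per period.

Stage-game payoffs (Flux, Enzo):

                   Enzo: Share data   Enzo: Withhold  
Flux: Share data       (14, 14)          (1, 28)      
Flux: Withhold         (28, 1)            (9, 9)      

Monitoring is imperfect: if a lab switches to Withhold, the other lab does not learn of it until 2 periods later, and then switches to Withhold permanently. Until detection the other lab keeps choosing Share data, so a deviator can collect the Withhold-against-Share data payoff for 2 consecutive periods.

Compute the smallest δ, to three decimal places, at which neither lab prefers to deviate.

Deviating for the 2 undetected periods gains 28−14 = 14 per period over cooperation, then loses 14−9 = 5 per period forever once punishment starts.
Gain: 14(1 + δ + … + δ^1); loss: 5·δ^2/(1−δ).
No profitable deviation ⇔ 14(1−δ^2) ≤ 5·δ^2, i.e. δ^2 ≥ 14/(14+5) = 14/19.
Hence δ ≥ (14/19)^(1/2) ≈ 0.858.

0.858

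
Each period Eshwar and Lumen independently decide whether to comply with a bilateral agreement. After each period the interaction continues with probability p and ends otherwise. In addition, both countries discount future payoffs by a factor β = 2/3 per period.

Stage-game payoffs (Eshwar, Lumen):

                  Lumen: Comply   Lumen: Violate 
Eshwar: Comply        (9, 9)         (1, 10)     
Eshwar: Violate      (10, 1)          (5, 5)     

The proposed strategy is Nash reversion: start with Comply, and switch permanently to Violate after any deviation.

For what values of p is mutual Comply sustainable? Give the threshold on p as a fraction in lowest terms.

3/10

With continuation probability p and discount β, the effective per-period discount factor is βp.
Grim-trigger IC: βp ≥ (10−9)/(10−5) = 1/5.
So p ≥ (1/5)/(2/3) = 3/10.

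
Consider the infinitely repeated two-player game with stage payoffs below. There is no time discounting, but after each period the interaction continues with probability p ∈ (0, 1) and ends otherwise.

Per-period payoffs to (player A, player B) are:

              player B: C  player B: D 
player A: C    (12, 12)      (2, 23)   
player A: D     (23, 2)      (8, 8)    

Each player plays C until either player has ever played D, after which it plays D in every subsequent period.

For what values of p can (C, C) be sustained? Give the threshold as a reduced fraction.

11/15

Expected cooperation value is 12 + p·12 + p²·12 + … = 12/(1−p); deviation gives 23 + p·8/(1−p).
12 ≥ 23(1−p) + 8p ⇒ 15p ≥ 11 ⇒ p ≥ 11/15.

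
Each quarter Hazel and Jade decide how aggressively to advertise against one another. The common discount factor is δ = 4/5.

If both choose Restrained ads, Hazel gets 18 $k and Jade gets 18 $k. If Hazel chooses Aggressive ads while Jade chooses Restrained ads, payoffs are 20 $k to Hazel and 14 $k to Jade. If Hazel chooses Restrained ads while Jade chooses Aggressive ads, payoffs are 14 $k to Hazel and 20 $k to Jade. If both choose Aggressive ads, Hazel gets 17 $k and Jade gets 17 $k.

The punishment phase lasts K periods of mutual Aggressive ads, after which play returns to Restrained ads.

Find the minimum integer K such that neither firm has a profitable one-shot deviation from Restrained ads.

IC: δ(1−δ^K)/(1−δ) ≥ (20−18)/(18−17) = 2.
With δ = 4/5: need 1 − δ^K ≥ 2·(1−4/5)/(4/5), i.e. δ^K ≤ 0.5000.
Since (4/5)^3 = 0.5120 and (4/5)^4 = 0.4096, the smallest such K is 4.

4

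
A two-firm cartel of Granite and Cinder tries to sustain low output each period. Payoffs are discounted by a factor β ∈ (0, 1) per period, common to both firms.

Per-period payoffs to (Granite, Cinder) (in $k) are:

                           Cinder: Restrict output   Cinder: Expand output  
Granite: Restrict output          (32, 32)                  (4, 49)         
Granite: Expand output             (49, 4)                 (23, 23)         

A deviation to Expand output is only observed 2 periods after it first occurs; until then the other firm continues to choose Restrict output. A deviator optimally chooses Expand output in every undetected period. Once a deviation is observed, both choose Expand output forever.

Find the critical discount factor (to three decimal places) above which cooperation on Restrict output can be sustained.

0.809

The best deviation is to choose Expand output for all 2 undetected periods, earning 49 each, then 23 forever once detected.
Deviation value: 49(1−β^2)/(1−β) + 23β^2/(1−β); cooperation value: 32/(1−β).
IC: 32 ≥ 49(1−β^2) + 23β^2 = 49 − 26β^2.
So β^2 ≥ 17/26, giving β ≥ (17/26)^(1/2) ≈ 0.809.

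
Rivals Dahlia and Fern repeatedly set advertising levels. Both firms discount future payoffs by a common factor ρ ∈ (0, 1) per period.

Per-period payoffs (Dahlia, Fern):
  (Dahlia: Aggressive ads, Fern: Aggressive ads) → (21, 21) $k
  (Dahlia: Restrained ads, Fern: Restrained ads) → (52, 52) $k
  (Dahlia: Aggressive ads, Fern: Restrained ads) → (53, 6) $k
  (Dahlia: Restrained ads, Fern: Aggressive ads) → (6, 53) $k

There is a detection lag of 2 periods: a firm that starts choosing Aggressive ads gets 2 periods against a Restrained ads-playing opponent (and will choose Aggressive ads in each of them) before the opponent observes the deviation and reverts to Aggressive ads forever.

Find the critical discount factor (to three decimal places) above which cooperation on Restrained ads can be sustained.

0.177

Deviating for the 2 undetected periods gains 53−52 = 1 per period over cooperation, then loses 52−21 = 31 per period forever once punishment starts.
Gain: 1(1 + ρ + … + ρ^1); loss: 31·ρ^2/(1−ρ).
No profitable deviation ⇔ 1(1−ρ^2) ≤ 31·ρ^2, i.e. ρ^2 ≥ 1/(1+31) = 1/32.
Hence ρ ≥ (1/32)^(1/2) ≈ 0.177.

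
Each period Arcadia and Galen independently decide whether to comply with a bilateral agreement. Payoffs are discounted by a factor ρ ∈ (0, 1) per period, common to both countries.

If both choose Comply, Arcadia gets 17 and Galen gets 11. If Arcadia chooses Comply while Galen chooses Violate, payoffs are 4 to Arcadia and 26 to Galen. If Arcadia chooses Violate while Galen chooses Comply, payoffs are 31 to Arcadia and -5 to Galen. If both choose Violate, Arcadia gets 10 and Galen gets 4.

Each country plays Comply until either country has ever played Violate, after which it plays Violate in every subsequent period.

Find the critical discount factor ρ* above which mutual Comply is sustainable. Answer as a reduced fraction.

15/22

For Arcadia: deviation gain 31−17 = 14, per-period punishment loss 17−10 = 7. IC gives ρ ≥ 14/21 = 2/3.
For Galen: gain 15, loss 7 per period, so ρ ≥ 15/22.
The tighter constraint is Galen's, so cooperation needs ρ ≥ 15/22.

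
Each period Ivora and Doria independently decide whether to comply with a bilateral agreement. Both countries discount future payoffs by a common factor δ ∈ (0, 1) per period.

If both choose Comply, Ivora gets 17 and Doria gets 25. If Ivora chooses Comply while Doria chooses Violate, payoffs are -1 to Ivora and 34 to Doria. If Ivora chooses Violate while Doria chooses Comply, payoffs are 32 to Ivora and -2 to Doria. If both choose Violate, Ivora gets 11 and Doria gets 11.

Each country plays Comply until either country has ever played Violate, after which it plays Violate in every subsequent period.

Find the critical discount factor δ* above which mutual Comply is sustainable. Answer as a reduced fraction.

Ivora's threshold: (32−17)/(32−11) = 5/7.
Doria's threshold: (34−25)/(34−11) = 9/23.
5/7 > 9/23, so Ivora binds and δ* = 5/7.

5/7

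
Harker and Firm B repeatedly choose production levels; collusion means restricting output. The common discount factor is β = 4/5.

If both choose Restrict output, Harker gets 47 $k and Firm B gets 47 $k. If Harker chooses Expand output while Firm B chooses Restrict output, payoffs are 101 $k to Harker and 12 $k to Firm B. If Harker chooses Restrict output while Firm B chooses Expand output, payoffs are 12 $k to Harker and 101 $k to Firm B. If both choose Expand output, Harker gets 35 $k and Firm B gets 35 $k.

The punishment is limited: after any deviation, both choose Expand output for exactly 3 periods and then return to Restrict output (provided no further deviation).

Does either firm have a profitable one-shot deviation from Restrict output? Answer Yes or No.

IC: β+…+β^3 ≥ (101−47)/(47−35) = 9/2.
At β = 4/5: partial sum = 1.9520 < 4.5000. Cooperation not sustainable.

Yes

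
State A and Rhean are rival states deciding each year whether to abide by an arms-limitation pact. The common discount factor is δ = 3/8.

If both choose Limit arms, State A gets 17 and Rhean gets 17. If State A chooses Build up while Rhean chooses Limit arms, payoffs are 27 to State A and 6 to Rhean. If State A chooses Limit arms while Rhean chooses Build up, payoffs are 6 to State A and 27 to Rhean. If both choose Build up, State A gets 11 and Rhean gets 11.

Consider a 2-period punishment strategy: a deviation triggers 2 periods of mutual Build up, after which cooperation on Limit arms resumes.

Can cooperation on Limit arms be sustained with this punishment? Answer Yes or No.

No

Comparing payoff streams over the 3 periods until play realigns: cooperate → 17(1+δ+…+δ^2); deviate → 27 + 11(δ+…+δ^2).
Cooperation is sustained iff (17−11)(δ+…+δ^2) ≥ 27−17.
δ+…+δ^2 = 3/8·(1−(3/8)^2)/(1−3/8) = 0.5156, and (27−17)/(17−11) = 1.6667.
0.5156 < 1.6667, so cooperation is not sustainable.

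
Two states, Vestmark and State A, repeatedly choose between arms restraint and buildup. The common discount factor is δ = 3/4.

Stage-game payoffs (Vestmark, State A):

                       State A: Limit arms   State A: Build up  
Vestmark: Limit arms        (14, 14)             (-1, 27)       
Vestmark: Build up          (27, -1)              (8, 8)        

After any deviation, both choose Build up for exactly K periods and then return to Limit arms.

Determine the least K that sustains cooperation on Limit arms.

No profitable deviation requires (14−8)(δ+…+δ^K) ≥ 27−14, i.e. δ+…+δ^K ≥ 13/6 ≈ 2.1667.
With δ = 3/4, the partial sums are K=1: 0.7500, K=2: 1.3125, K=3: 1.7344, K=4: 2.0508, K=5: 2.2881.
K = 5 is the first length at which the sum reaches 2.1667.

5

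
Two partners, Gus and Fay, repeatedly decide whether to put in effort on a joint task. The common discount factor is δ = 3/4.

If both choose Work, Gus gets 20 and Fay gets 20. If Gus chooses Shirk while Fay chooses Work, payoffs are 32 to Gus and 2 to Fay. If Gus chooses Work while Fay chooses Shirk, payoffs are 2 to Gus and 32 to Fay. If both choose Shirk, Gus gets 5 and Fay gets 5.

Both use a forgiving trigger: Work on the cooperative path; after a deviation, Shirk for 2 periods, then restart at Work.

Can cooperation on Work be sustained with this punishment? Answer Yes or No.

Yes

Comparing payoff streams over the 3 periods until play realigns: cooperate → 20(1+δ+…+δ^2); deviate → 32 + 5(δ+…+δ^2).
Cooperation is sustained iff (20−5)(δ+…+δ^2) ≥ 32−20.
δ+…+δ^2 = 3/4·(1−(3/4)^2)/(1−3/4) = 1.3125, and (32−20)/(20−5) = 0.8000.
1.3125 ≥ 0.8000, so cooperation is sustainable.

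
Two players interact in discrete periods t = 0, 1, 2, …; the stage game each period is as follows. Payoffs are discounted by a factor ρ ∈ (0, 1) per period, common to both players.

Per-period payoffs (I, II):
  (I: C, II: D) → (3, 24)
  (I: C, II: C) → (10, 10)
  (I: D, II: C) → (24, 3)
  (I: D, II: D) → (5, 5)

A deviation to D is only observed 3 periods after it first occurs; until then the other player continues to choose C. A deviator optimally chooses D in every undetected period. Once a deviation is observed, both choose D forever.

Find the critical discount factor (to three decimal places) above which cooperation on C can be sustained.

The best deviation is to choose D for all 3 undetected periods, earning 24 each, then 5 forever once detected.
Deviation value: 24(1−ρ^3)/(1−ρ) + 5ρ^3/(1−ρ); cooperation value: 10/(1−ρ).
IC: 10 ≥ 24(1−ρ^3) + 5ρ^3 = 24 − 19ρ^3.
So ρ^3 ≥ 14/19, giving ρ ≥ (14/19)^(1/3) ≈ 0.903.

0.903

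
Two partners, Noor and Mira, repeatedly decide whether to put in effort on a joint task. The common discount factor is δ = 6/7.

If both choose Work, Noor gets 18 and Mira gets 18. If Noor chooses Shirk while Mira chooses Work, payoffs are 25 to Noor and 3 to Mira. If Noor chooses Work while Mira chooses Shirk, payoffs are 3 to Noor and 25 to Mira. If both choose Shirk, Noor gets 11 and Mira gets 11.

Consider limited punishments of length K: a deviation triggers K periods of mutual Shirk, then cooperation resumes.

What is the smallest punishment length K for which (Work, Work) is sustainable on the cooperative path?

2

No profitable deviation requires (18−11)(δ+…+δ^K) ≥ 25−18, i.e. δ+…+δ^K ≥ 1 ≈ 1.0000.
With δ = 6/7, the partial sums are K=1: 0.8571, K=2: 1.5918.
K = 2 is the first length at which the sum reaches 1.0000.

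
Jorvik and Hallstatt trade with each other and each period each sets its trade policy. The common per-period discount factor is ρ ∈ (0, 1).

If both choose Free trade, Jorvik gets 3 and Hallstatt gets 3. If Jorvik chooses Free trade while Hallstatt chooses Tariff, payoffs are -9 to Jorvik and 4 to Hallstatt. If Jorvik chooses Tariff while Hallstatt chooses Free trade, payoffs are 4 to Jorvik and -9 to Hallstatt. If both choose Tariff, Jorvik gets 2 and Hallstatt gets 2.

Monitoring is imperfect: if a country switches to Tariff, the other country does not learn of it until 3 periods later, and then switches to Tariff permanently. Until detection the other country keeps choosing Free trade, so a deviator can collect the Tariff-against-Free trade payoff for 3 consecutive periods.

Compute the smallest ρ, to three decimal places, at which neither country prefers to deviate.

0.794

Deviating for the 3 undetected periods gains 4−3 = 1 per period over cooperation, then loses 3−2 = 1 per period forever once punishment starts.
Gain: 1(1 + ρ + … + ρ^2); loss: 1·ρ^3/(1−ρ).
No profitable deviation ⇔ 1(1−ρ^3) ≤ 1·ρ^3, i.e. ρ^3 ≥ 1/(1+1) = 1/2.
Hence ρ ≥ (1/2)^(1/3) ≈ 0.794.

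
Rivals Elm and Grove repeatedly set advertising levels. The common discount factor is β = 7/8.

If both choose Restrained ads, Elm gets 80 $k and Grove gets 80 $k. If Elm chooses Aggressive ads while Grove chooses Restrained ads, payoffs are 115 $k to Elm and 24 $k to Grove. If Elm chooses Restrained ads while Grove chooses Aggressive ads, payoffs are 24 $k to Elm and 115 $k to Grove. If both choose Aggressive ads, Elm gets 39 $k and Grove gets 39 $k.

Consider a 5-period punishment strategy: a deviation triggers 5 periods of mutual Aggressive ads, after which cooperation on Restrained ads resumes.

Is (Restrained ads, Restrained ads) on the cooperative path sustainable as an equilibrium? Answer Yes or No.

Yes

IC: β+…+β^5 ≥ (115−80)/(80−39) = 35/41.
At β = 7/8: partial sum = 3.4096 ≥ 0.8537. Cooperation sustainable.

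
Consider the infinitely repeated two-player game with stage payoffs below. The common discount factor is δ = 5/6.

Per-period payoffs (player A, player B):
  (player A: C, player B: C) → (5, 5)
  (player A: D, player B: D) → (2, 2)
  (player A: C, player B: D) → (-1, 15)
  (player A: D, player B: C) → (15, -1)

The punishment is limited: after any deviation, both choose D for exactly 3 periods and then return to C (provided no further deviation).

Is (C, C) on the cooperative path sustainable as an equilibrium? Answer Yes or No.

No

A one-shot deviation gives 15 now, then 2 for 3 periods, then back to 5.
Gain from deviating: (15−5) today; loss: (5−2) in each of the next 3 periods.
No-deviation condition: (5−2)(δ+…+δ^3) ≥ 15−5, i.e. δ+…+δ^3 ≥ 10/3.
At δ = 5/6: δ+…+δ^3 = 2.1065 < 3.3333.
So cooperation is not sustainable.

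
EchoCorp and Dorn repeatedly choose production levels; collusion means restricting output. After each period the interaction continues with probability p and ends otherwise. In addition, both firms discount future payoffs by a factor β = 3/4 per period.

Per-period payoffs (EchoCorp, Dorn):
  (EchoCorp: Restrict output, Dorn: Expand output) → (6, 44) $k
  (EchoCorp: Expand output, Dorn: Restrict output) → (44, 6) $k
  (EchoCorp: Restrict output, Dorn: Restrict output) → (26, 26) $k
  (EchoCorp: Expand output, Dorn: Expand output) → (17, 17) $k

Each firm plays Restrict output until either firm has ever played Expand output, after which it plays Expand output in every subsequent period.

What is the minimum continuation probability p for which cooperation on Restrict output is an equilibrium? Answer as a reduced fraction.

Expected continuation weight on next period's payoff is β·p = 3/4·p, which plays the role of the discount factor.
Cooperation requires 3/4·p ≥ (44−26)/(44−17) = 2/3, hence p ≥ 8/9.

8/9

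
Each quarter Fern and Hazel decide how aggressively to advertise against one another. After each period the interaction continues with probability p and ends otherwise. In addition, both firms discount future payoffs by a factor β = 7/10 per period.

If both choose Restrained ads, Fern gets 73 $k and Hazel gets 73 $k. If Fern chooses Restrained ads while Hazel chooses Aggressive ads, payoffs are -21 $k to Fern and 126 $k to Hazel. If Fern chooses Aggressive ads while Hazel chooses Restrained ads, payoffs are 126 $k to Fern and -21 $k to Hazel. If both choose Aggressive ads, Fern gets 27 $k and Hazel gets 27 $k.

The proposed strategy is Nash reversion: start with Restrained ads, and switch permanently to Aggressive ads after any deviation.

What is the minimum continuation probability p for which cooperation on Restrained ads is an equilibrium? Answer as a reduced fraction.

Expected continuation weight on next period's payoff is β·p = 7/10·p, which plays the role of the discount factor.
Cooperation requires 7/10·p ≥ (126−73)/(126−27) = 53/99, hence p ≥ 530/693.

530/693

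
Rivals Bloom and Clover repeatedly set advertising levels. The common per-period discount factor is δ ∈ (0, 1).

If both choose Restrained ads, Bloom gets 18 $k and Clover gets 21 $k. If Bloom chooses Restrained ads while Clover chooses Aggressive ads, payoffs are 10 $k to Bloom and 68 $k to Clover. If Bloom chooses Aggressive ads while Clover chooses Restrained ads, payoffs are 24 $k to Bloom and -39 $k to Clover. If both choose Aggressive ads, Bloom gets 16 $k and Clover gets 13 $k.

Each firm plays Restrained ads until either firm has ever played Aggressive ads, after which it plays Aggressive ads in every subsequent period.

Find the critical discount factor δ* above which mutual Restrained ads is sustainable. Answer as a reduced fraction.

47/55

For Bloom: deviation gain 24−18 = 6, per-period punishment loss 18−16 = 2. IC gives δ ≥ 6/8 = 3/4.
For Clover: gain 47, loss 8 per period, so δ ≥ 47/55.
The tighter constraint is Clover's, so cooperation needs δ ≥ 47/55.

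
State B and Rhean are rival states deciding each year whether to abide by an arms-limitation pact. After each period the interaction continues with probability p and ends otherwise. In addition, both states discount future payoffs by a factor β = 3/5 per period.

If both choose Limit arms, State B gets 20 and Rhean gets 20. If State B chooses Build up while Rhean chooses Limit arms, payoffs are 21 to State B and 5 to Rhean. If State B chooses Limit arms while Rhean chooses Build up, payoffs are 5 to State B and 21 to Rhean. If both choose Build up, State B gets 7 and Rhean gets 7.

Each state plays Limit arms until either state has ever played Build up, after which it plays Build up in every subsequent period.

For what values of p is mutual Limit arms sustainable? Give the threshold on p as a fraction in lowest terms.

Expected continuation weight on next period's payoff is β·p = 3/5·p, which plays the role of the discount factor.
Cooperation requires 3/5·p ≥ (21−20)/(21−7) = 1/14, hence p ≥ 5/42.

5/42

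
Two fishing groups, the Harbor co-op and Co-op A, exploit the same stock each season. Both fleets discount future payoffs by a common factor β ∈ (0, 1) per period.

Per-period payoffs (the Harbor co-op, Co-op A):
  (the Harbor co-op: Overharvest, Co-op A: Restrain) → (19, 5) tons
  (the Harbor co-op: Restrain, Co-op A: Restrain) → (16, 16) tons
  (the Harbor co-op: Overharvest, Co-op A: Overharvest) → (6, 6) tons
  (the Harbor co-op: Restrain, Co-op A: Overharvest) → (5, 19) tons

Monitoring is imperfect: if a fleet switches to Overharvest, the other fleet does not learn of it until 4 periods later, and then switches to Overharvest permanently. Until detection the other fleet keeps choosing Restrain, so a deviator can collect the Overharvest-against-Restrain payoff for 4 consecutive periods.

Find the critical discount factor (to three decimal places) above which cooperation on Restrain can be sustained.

0.693

Deviating for the 4 undetected periods gains 19−16 = 3 per period over cooperation, then loses 16−6 = 10 per period forever once punishment starts.
Gain: 3(1 + β + … + β^3); loss: 10·β^4/(1−β).
No profitable deviation ⇔ 3(1−β^4) ≤ 10·β^4, i.e. β^4 ≥ 3/(3+10) = 3/13.
Hence β ≥ (3/13)^(1/4) ≈ 0.693.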